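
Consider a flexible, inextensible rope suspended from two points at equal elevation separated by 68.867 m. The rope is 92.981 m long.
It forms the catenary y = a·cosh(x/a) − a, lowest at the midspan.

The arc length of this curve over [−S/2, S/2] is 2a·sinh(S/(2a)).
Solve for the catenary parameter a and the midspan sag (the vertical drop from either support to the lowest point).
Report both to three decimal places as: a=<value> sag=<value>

seed: a₀ = √(S³/(24(L−S))) = √(68.867³/(24·24.114)) = 23.756174
iter 1: u=1.449455  f(a)=+2.664e+00  f'(a)=-2.490e+00  a ← 23.756174 − (+2.664e+00/-2.490e+00) = 24.825912
iter 2: u=1.386998  f(a)=+1.905e-01  f'(a)=-2.145e+00  a ← 24.825912 − (+1.905e-01/-2.145e+00) = 24.914695
iter 3: u=1.382056  f(a)=+1.140e-03  f'(a)=-2.120e+00  a ← 24.914695 − (+1.140e-03/-2.120e+00) = 24.915232
iter 4: u=1.382026  f(a)=+4.137e-08  f'(a)=-2.120e+00  a ← 24.915232 − (+4.137e-08/-2.120e+00) = 24.915232
iter 5: u=1.382026  f(a)=+0.000e+00  f'(a)=-2.120e+00  a ← 24.915232 − (+0.000e+00/-2.120e+00) = 24.915232
converged: |Δa| < 1e-12 after 5 iterations
sag = a·(cosh(S/(2a)) − 1) = 24.915232·(cosh(1.382026) − 1) = 27.830719
T_max/T_min = cosh(S/(2a)) = 2.117016

a=24.915 sag=27.831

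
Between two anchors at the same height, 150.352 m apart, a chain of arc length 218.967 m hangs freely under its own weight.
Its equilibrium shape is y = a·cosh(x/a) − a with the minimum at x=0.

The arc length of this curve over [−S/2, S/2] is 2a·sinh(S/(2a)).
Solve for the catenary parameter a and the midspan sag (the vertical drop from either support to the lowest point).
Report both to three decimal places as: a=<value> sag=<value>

a=48.263 sag=71.386

seed: a₀ = √(S³/(24(L−S))) = √(150.352³/(24·68.615)) = 45.430620
iter 1: u=1.654743  f(a)=+1.003e+01  f'(a)=-3.933e+00  a ← 45.430620 − (+1.003e+01/-3.933e+00) = 47.980997
iter 2: u=1.566787  f(a)=+9.066e-01  f'(a)=-3.251e+00  a ← 47.980997 − (+9.066e-01/-3.251e+00) = 48.259838
iter 3: u=1.557734  f(a)=+9.032e-03  f'(a)=-3.187e+00  a ← 48.259838 − (+9.032e-03/-3.187e+00) = 48.262672
iter 4: u=1.557643  f(a)=+9.162e-07  f'(a)=-3.186e+00  a ← 48.262672 − (+9.162e-07/-3.186e+00) = 48.262672
iter 5: u=1.557643  f(a)=+0.000e+00  f'(a)=-3.186e+00  a ← 48.262672 − (+0.000e+00/-3.186e+00) = 48.262672
converged: |Δa| < 1e-12 after 5 iterations
sag = a·(cosh(S/(2a)) − 1) = 48.262672·(cosh(1.557643) − 1) = 71.386491
T_max/T_min = cosh(S/(2a)) = 2.479124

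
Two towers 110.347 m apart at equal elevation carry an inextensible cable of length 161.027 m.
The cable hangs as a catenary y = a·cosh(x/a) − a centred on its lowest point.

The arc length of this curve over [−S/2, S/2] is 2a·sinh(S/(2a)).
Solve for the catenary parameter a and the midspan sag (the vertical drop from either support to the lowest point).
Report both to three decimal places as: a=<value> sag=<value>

a=35.321 sag=52.600

seed: a₀ = √(S³/(24(L−S))) = √(110.347³/(24·50.680)) = 33.236622
iter 1: u=1.660021  f(a)=+7.459e+00  f'(a)=-3.977e+00  a ← 33.236622 − (+7.459e+00/-3.977e+00) = 35.112113
iter 2: u=1.571352  f(a)=+6.779e-01  f'(a)=-3.284e+00  a ← 35.112113 − (+6.779e-01/-3.284e+00) = 35.318531
iter 3: u=1.562169  f(a)=+6.836e-03  f'(a)=-3.218e+00  a ← 35.318531 − (+6.836e-03/-3.218e+00) = 35.320655
iter 4: u=1.562075  f(a)=+7.107e-07  f'(a)=-3.218e+00  a ← 35.320655 − (+7.107e-07/-3.218e+00) = 35.320656
iter 5: u=1.562075  f(a)=+5.684e-14  f'(a)=-3.218e+00  a ← 35.320656 − (+5.684e-14/-3.218e+00) = 35.320656
converged: |Δa| < 1e-12 after 5 iterations
sag = a·(cosh(S/(2a)) − 1) = 35.320656·(cosh(1.562075) − 1) = 52.599606
T_max/T_min = cosh(S/(2a)) = 2.489202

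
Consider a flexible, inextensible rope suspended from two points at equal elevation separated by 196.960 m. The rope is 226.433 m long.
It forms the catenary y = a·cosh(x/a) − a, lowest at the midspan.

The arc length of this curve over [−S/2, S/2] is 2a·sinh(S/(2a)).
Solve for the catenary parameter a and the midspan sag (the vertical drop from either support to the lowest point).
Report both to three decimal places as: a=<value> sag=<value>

seed: a₀ = √(S³/(24(L−S))) = √(196.960³/(24·29.473)) = 103.931994
iter 1: u=0.947543  f(a)=+1.352e+00  f'(a)=-6.197e-01  a ← 103.931994 − (+1.352e+00/-6.197e-01) = 106.113126
iter 2: u=0.928066  f(a)=+4.372e-02  f'(a)=-5.802e-01  a ← 106.113126 − (+4.372e-02/-5.802e-01) = 106.188481
iter 3: u=0.927408  f(a)=+4.914e-05  f'(a)=-5.789e-01  a ← 106.188481 − (+4.914e-05/-5.789e-01) = 106.188566
iter 4: u=0.927407  f(a)=+6.224e-11  f'(a)=-5.789e-01  a ← 106.188566 − (+6.224e-11/-5.789e-01) = 106.188566
iter 5: u=0.927407  f(a)=-5.684e-14  f'(a)=-5.789e-01  a ← 106.188566 − (-5.684e-14/-5.789e-01) = 106.188566
converged: |Δa| < 1e-12 after 5 iterations
sag = a·(cosh(S/(2a)) − 1) = 106.188566·(cosh(0.927407) − 1) = 49.033815
T_max/T_min = cosh(S/(2a)) = 1.461762

a=106.189 sag=49.034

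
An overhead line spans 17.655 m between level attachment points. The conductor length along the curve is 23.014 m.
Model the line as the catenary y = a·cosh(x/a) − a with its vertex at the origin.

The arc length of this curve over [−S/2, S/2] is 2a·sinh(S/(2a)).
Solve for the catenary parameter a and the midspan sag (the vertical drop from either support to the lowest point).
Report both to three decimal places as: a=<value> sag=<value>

seed: a₀ = √(S³/(24(L−S))) = √(17.655³/(24·5.359)) = 6.541150
iter 1: u=1.349533  f(a)=+5.097e-01  f'(a)=-1.957e+00  a ← 6.541150 − (+5.097e-01/-1.957e+00) = 6.801596
iter 2: u=1.297857  f(a)=+3.202e-02  f'(a)=-1.718e+00  a ← 6.801596 − (+3.202e-02/-1.718e+00) = 6.820234
iter 3: u=1.294310  f(a)=+1.452e-04  f'(a)=-1.703e+00  a ← 6.820234 − (+1.452e-04/-1.703e+00) = 6.820320
iter 4: u=1.294294  f(a)=+3.012e-09  f'(a)=-1.703e+00  a ← 6.820320 − (+3.012e-09/-1.703e+00) = 6.820320
iter 5: u=1.294294  f(a)=-3.553e-15  f'(a)=-1.703e+00  a ← 6.820320 − (-3.553e-15/-1.703e+00) = 6.820320
converged: |Δa| < 1e-12 after 5 iterations
sag = a·(cosh(S/(2a)) − 1) = 6.820320·(cosh(1.294294) − 1) = 6.556070
T_max/T_min = cosh(S/(2a)) = 1.961256

a=6.820 sag=6.556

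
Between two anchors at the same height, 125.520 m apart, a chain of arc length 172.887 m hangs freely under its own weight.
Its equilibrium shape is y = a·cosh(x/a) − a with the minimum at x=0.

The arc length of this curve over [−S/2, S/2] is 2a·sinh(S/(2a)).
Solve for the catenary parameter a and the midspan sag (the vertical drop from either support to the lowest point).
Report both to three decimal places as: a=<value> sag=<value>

a=43.890 sag=53.057

seed: a₀ = √(S³/(24(L−S))) = √(125.520³/(24·47.367)) = 41.708621
iter 1: u=1.504725  f(a)=+5.661e+00  f'(a)=-2.829e+00  a ← 41.708621 − (+5.661e+00/-2.829e+00) = 43.709618
iter 2: u=1.435840  f(a)=+4.329e-01  f'(a)=-2.411e+00  a ← 43.709618 − (+4.329e-01/-2.411e+00) = 43.889124
iter 3: u=1.429967  f(a)=+2.994e-03  f'(a)=-2.378e+00  a ← 43.889124 − (+2.994e-03/-2.378e+00) = 43.890383
iter 4: u=1.429926  f(a)=+1.455e-07  f'(a)=-2.378e+00  a ← 43.890383 − (+1.455e-07/-2.378e+00) = 43.890383
iter 5: u=1.429926  f(a)=+0.000e+00  f'(a)=-2.378e+00  a ← 43.890383 − (+0.000e+00/-2.378e+00) = 43.890383
converged: |Δa| < 1e-12 after 5 iterations
sag = a·(cosh(S/(2a)) − 1) = 43.890383·(cosh(1.429926) − 1) = 53.057255
T_max/T_min = cosh(S/(2a)) = 2.208858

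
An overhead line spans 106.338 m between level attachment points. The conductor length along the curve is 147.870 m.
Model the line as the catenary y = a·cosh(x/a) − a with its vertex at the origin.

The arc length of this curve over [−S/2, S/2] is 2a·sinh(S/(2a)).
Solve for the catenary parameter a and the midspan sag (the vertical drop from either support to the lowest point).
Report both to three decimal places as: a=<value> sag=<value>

seed: a₀ = √(S³/(24(L−S))) = √(106.338³/(24·41.532)) = 34.732472
iter 1: u=1.530815  f(a)=+5.147e+00  f'(a)=-3.001e+00  a ← 34.732472 − (+5.147e+00/-3.001e+00) = 36.447534
iter 2: u=1.458782  f(a)=+4.058e-01  f'(a)=-2.545e+00  a ← 36.447534 − (+4.058e-01/-2.545e+00) = 36.606989
iter 3: u=1.452428  f(a)=+2.999e-03  f'(a)=-2.507e+00  a ← 36.606989 − (+2.999e-03/-2.507e+00) = 36.608186
iter 4: u=1.452380  f(a)=+1.666e-07  f'(a)=-2.507e+00  a ← 36.608186 − (+1.666e-07/-2.507e+00) = 36.608186
iter 5: u=1.452380  f(a)=+0.000e+00  f'(a)=-2.507e+00  a ← 36.608186 − (+0.000e+00/-2.507e+00) = 36.608186
converged: |Δa| < 1e-12 after 5 iterations
sag = a·(cosh(S/(2a)) − 1) = 36.608186·(cosh(1.452380) − 1) = 45.893593
T_max/T_min = cosh(S/(2a)) = 2.253643

a=36.608 sag=45.894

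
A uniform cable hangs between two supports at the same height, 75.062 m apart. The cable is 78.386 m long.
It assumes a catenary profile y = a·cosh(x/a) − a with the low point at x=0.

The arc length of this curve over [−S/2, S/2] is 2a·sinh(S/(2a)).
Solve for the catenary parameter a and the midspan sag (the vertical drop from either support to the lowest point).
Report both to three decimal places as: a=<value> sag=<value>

a=73.289 sag=9.822

seed: a₀ = √(S³/(24(L−S))) = √(75.062³/(24·3.324)) = 72.810509
iter 1: u=0.515461  f(a)=+4.444e-02  f'(a)=-9.375e-02  a ← 72.810509 − (+4.444e-02/-9.375e-02) = 73.284510
iter 2: u=0.512127  f(a)=+4.377e-04  f'(a)=-9.192e-02  a ← 73.284510 − (+4.377e-04/-9.192e-02) = 73.289272
iter 3: u=0.512094  f(a)=+4.340e-08  f'(a)=-9.190e-02  a ← 73.289272 − (+4.340e-08/-9.190e-02) = 73.289273
iter 4: u=0.512094  f(a)=+1.421e-14  f'(a)=-9.190e-02  a ← 73.289273 − (+1.421e-14/-9.190e-02) = 73.289273
converged: |Δa| < 1e-12 after 4 iterations
sag = a·(cosh(S/(2a)) − 1) = 73.289273·(cosh(0.512094) − 1) = 9.821549
T_max/T_min = cosh(S/(2a)) = 1.134011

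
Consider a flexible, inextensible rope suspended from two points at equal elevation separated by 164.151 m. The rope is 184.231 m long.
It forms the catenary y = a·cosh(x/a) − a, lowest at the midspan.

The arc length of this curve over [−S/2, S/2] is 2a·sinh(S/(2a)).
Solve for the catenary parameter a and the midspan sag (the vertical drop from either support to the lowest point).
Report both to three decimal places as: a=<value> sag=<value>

seed: a₀ = √(S³/(24(L−S))) = √(164.151³/(24·20.080)) = 95.802717
iter 1: u=0.856714  f(a)=+7.499e-01  f'(a)=-4.508e-01  a ← 95.802717 − (+7.499e-01/-4.508e-01) = 97.466288
iter 2: u=0.842091  f(a)=+1.998e-02  f'(a)=-4.270e-01  a ← 97.466288 − (+1.998e-02/-4.270e-01) = 97.513071
iter 3: u=0.841687  f(a)=+1.504e-05  f'(a)=-4.264e-01  a ← 97.513071 − (+1.504e-05/-4.264e-01) = 97.513106
iter 4: u=0.841687  f(a)=+8.555e-12  f'(a)=-4.264e-01  a ← 97.513106 − (+8.555e-12/-4.264e-01) = 97.513106
converged: |Δa| < 1e-12 after 4 iterations
sag = a·(cosh(S/(2a)) − 1) = 97.513106·(cosh(0.841687) − 1) = 36.628875
T_max/T_min = cosh(S/(2a)) = 1.375630

a=97.513 sag=36.629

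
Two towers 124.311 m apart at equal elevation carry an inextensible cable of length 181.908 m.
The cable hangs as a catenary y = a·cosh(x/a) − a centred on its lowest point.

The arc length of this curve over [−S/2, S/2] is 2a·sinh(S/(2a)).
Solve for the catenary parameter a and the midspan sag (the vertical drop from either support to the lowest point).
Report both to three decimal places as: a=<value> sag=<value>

seed: a₀ = √(S³/(24(L−S))) = √(124.311³/(24·57.597)) = 37.278531
iter 1: u=1.667327  f(a)=+8.557e+00  f'(a)=-4.039e+00  a ← 37.278531 − (+8.557e+00/-4.039e+00) = 39.397107
iter 2: u=1.577667  f(a)=+7.836e-01  f'(a)=-3.330e+00  a ← 39.397107 − (+7.836e-01/-3.330e+00) = 39.632422
iter 3: u=1.568299  f(a)=+8.036e-03  f'(a)=-3.262e+00  a ← 39.632422 − (+8.036e-03/-3.262e+00) = 39.634885
iter 4: u=1.568202  f(a)=+8.642e-07  f'(a)=-3.262e+00  a ← 39.634885 − (+8.642e-07/-3.262e+00) = 39.634885
iter 5: u=1.568202  f(a)=+0.000e+00  f'(a)=-3.262e+00  a ← 39.634885 − (+0.000e+00/-3.262e+00) = 39.634885
converged: |Δa| < 1e-12 after 5 iterations
sag = a·(cosh(S/(2a)) − 1) = 39.634885·(cosh(1.568202) − 1) = 59.579802
T_max/T_min = cosh(S/(2a)) = 2.503216

a=39.635 sag=59.580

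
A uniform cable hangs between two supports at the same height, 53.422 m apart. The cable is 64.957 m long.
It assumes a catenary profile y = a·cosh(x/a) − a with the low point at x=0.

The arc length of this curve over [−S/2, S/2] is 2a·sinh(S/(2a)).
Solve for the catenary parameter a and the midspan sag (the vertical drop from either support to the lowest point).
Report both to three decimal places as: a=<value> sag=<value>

seed: a₀ = √(S³/(24(L−S))) = √(53.422³/(24·11.535)) = 23.467444
iter 1: u=1.138215  f(a)=+7.707e-01  f'(a)=-1.116e+00  a ← 23.467444 − (+7.707e-01/-1.116e+00) = 24.157722
iter 2: u=1.105692  f(a)=+3.531e-02  f'(a)=-1.016e+00  a ← 24.157722 − (+3.531e-02/-1.016e+00) = 24.192467
iter 3: u=1.104104  f(a)=+8.201e-05  f'(a)=-1.012e+00  a ← 24.192467 − (+8.201e-05/-1.012e+00) = 24.192548
iter 4: u=1.104100  f(a)=+4.446e-10  f'(a)=-1.012e+00  a ← 24.192548 − (+4.446e-10/-1.012e+00) = 24.192548
iter 5: u=1.104100  f(a)=+1.421e-14  f'(a)=-1.012e+00  a ← 24.192548 − (+1.421e-14/-1.012e+00) = 24.192548
converged: |Δa| < 1e-12 after 5 iterations
sag = a·(cosh(S/(2a)) − 1) = 24.192548·(cosh(1.104100) − 1) = 16.305999
T_max/T_min = cosh(S/(2a)) = 1.674009

a=24.193 sag=16.306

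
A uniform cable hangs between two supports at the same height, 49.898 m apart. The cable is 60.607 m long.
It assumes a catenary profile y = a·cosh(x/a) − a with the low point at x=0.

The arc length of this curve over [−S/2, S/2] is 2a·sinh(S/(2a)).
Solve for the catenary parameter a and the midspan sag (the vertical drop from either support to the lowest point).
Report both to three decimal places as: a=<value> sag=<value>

seed: a₀ = √(S³/(24(L−S))) = √(49.898³/(24·10.709)) = 21.985919
iter 1: u=1.134772  f(a)=+7.110e-01  f'(a)=-1.106e+00  a ← 21.985919 − (+7.110e-01/-1.106e+00) = 22.629077
iter 2: u=1.102520  f(a)=+3.239e-02  f'(a)=-1.007e+00  a ← 22.629077 − (+3.239e-02/-1.007e+00) = 22.661249
iter 3: u=1.100954  f(a)=+7.434e-05  f'(a)=-1.002e+00  a ← 22.661249 − (+7.434e-05/-1.002e+00) = 22.661323
iter 4: u=1.100951  f(a)=+3.935e-10  f'(a)=-1.002e+00  a ← 22.661323 − (+3.935e-10/-1.002e+00) = 22.661323
iter 5: u=1.100951  f(a)=-7.105e-15  f'(a)=-1.002e+00  a ← 22.661323 − (-7.105e-15/-1.002e+00) = 22.661323
converged: |Δa| < 1e-12 after 5 iterations
sag = a·(cosh(S/(2a)) − 1) = 22.661323·(cosh(1.100951) − 1) = 15.178308
T_max/T_min = cosh(S/(2a)) = 1.669789

a=22.661 sag=15.178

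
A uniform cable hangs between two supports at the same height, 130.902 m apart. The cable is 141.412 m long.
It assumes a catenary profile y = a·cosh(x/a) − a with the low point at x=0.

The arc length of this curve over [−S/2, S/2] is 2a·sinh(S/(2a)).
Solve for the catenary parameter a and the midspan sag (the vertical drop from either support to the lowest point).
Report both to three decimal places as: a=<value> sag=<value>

seed: a₀ = √(S³/(24(L−S))) = √(130.902³/(24·10.510)) = 94.300163
iter 1: u=0.694071  f(a)=+2.561e-01  f'(a)=-2.338e-01  a ← 94.300163 − (+2.561e-01/-2.338e-01) = 95.395296
iter 2: u=0.686103  f(a)=+4.529e-03  f'(a)=-2.256e-01  a ← 95.395296 − (+4.529e-03/-2.256e-01) = 95.415370
iter 3: u=0.685959  f(a)=+1.473e-06  f'(a)=-2.255e-01  a ← 95.415370 − (+1.473e-06/-2.255e-01) = 95.415376
iter 4: u=0.685959  f(a)=+1.421e-13  f'(a)=-2.255e-01  a ← 95.415376 − (+1.421e-13/-2.255e-01) = 95.415376
converged: |Δa| < 1e-12 after 4 iterations
sag = a·(cosh(S/(2a)) − 1) = 95.415376·(cosh(0.685959) − 1) = 23.342497
T_max/T_min = cosh(S/(2a)) = 1.244641

a=95.415 sag=23.342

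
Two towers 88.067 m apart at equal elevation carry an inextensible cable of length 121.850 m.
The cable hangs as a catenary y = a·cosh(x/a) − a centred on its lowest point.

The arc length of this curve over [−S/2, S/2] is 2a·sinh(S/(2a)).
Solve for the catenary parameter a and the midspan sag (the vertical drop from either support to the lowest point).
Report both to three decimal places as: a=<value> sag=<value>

seed: a₀ = √(S³/(24(L−S))) = √(88.067³/(24·33.783)) = 29.024522
iter 1: u=1.517114  f(a)=+4.108e+00  f'(a)=-2.910e+00  a ← 29.024522 − (+4.108e+00/-2.910e+00) = 30.436307
iter 2: u=1.446743  f(a)=+3.187e-01  f'(a)=-2.474e+00  a ← 30.436307 − (+3.187e-01/-2.474e+00) = 30.565134
iter 3: u=1.440645  f(a)=+2.276e-03  f'(a)=-2.439e+00  a ← 30.565134 − (+2.276e-03/-2.439e+00) = 30.566067
iter 4: u=1.440601  f(a)=+1.178e-07  f'(a)=-2.439e+00  a ← 30.566067 − (+1.178e-07/-2.439e+00) = 30.566067
iter 5: u=1.440601  f(a)=+1.421e-14  f'(a)=-2.439e+00  a ← 30.566067 − (+1.421e-14/-2.439e+00) = 30.566067
converged: |Δa| < 1e-12 after 5 iterations
sag = a·(cosh(S/(2a)) − 1) = 30.566067·(cosh(1.440601) − 1) = 37.596533
T_max/T_min = cosh(S/(2a)) = 2.230009

a=30.566 sag=37.597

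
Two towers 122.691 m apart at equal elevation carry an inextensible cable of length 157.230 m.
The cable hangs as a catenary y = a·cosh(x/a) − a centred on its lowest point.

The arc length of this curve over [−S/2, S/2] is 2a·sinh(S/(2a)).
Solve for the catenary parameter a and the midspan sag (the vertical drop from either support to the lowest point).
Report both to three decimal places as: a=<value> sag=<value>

seed: a₀ = √(S³/(24(L−S))) = √(122.691³/(24·34.539)) = 47.201800
iter 1: u=1.299643  f(a)=+3.037e+00  f'(a)=-1.726e+00  a ← 47.201800 − (+3.037e+00/-1.726e+00) = 48.961348
iter 2: u=1.252937  f(a)=+1.781e-01  f'(a)=-1.529e+00  a ← 48.961348 − (+1.781e-01/-1.529e+00) = 49.077815
iter 3: u=1.249964  f(a)=+6.966e-04  f'(a)=-1.517e+00  a ← 49.077815 − (+6.966e-04/-1.517e+00) = 49.078274
iter 4: u=1.249952  f(a)=+1.075e-08  f'(a)=-1.517e+00  a ← 49.078274 − (+1.075e-08/-1.517e+00) = 49.078274
iter 5: u=1.249952  f(a)=+0.000e+00  f'(a)=-1.517e+00  a ← 49.078274 − (+0.000e+00/-1.517e+00) = 49.078274
converged: |Δa| < 1e-12 after 5 iterations
sag = a·(cosh(S/(2a)) − 1) = 49.078274·(cosh(1.249952) − 1) = 43.598558
T_max/T_min = cosh(S/(2a)) = 1.888347

a=49.078 sag=43.599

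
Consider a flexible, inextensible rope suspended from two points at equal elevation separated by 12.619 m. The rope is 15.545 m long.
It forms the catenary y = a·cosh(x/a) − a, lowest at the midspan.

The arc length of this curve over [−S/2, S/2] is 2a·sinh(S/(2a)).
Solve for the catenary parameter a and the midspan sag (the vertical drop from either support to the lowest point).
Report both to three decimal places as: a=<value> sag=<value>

seed: a₀ = √(S³/(24(L−S))) = √(12.619³/(24·2.926)) = 5.349271
iter 1: u=1.179506  f(a)=+2.104e-01  f'(a)=-1.254e+00  a ← 5.349271 − (+2.104e-01/-1.254e+00) = 5.517072
iter 2: u=1.143632  f(a)=+1.031e-02  f'(a)=-1.134e+00  a ← 5.517072 − (+1.031e-02/-1.134e+00) = 5.526162
iter 3: u=1.141751  f(a)=+2.755e-05  f'(a)=-1.128e+00  a ← 5.526162 − (+2.755e-05/-1.128e+00) = 5.526186
iter 4: u=1.141746  f(a)=+1.980e-10  f'(a)=-1.128e+00  a ← 5.526186 − (+1.980e-10/-1.128e+00) = 5.526186
iter 5: u=1.141746  f(a)=+0.000e+00  f'(a)=-1.128e+00  a ← 5.526186 − (+0.000e+00/-1.128e+00) = 5.526186
converged: |Δa| < 1e-12 after 5 iterations
sag = a·(cosh(S/(2a)) − 1) = 5.526186·(cosh(1.141746) − 1) = 4.010610
T_max/T_min = cosh(S/(2a)) = 1.725747

a=5.526 sag=4.011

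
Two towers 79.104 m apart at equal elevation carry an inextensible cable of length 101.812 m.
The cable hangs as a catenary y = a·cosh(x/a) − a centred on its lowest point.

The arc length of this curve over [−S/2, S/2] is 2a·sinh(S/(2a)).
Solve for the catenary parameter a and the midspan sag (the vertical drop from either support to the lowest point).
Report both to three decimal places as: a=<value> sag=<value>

a=31.358 sag=28.431

seed: a₀ = √(S³/(24(L−S))) = √(79.104³/(24·22.708)) = 30.137179
iter 1: u=1.312399  f(a)=+2.038e+00  f'(a)=-1.783e+00  a ← 30.137179 − (+2.038e+00/-1.783e+00) = 31.280042
iter 2: u=1.264448  f(a)=+1.216e-01  f'(a)=-1.576e+00  a ← 31.280042 − (+1.216e-01/-1.576e+00) = 31.357235
iter 3: u=1.261336  f(a)=+4.944e-04  f'(a)=-1.563e+00  a ← 31.357235 − (+4.944e-04/-1.563e+00) = 31.357551
iter 4: u=1.261323  f(a)=+8.241e-09  f'(a)=-1.563e+00  a ← 31.357551 − (+8.241e-09/-1.563e+00) = 31.357551
iter 5: u=1.261323  f(a)=+0.000e+00  f'(a)=-1.563e+00  a ← 31.357551 − (+0.000e+00/-1.563e+00) = 31.357551
converged: |Δa| < 1e-12 after 5 iterations
sag = a·(cosh(S/(2a)) − 1) = 31.357551·(cosh(1.261323) − 1) = 28.431385
T_max/T_min = cosh(S/(2a)) = 1.906684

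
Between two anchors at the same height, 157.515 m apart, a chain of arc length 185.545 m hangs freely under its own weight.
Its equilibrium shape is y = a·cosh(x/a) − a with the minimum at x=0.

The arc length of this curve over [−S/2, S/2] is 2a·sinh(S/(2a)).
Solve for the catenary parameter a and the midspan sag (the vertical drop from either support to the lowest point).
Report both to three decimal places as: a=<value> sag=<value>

a=78.176 sag=43.143

seed: a₀ = √(S³/(24(L−S))) = √(157.515³/(24·28.030)) = 76.219432
iter 1: u=1.033299  f(a)=+1.535e+00  f'(a)=-8.171e-01  a ← 76.219432 − (+1.535e+00/-8.171e-01) = 78.098046
iter 2: u=1.008444  f(a)=+5.858e-02  f'(a)=-7.558e-01  a ← 78.098046 − (+5.858e-02/-7.558e-01) = 78.175558
iter 3: u=1.007444  f(a)=+9.283e-05  f'(a)=-7.534e-01  a ← 78.175558 − (+9.283e-05/-7.534e-01) = 78.175681
iter 4: u=1.007442  f(a)=+2.339e-10  f'(a)=-7.534e-01  a ← 78.175681 − (+2.339e-10/-7.534e-01) = 78.175681
iter 5: u=1.007442  f(a)=+2.842e-14  f'(a)=-7.534e-01  a ← 78.175681 − (+2.842e-14/-7.534e-01) = 78.175681
converged: |Δa| < 1e-12 after 5 iterations
sag = a·(cosh(S/(2a)) − 1) = 78.175681·(cosh(1.007442) − 1) = 43.142800
T_max/T_min = cosh(S/(2a)) = 1.551870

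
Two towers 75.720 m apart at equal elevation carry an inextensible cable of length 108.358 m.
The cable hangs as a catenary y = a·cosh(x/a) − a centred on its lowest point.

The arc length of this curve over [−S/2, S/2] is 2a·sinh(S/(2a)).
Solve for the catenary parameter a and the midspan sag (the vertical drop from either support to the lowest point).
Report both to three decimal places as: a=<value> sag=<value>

a=24.935 sag=34.707

seed: a₀ = √(S³/(24(L−S))) = √(75.720³/(24·32.638)) = 23.542280
iter 1: u=1.608171  f(a)=+4.490e+00  f'(a)=-3.559e+00  a ← 23.542280 − (+4.490e+00/-3.559e+00) = 24.803731
iter 2: u=1.526383  f(a)=+3.861e-01  f'(a)=-2.971e+00  a ← 24.803731 − (+3.861e-01/-2.971e+00) = 24.933686
iter 3: u=1.518428  f(a)=+3.449e-03  f'(a)=-2.918e+00  a ← 24.933686 − (+3.449e-03/-2.918e+00) = 24.934868
iter 4: u=1.518356  f(a)=+2.807e-07  f'(a)=-2.918e+00  a ← 24.934868 − (+2.807e-07/-2.918e+00) = 24.934868
iter 5: u=1.518356  f(a)=+0.000e+00  f'(a)=-2.918e+00  a ← 24.934868 − (+0.000e+00/-2.918e+00) = 24.934868
converged: |Δa| < 1e-12 after 5 iterations
sag = a·(cosh(S/(2a)) − 1) = 24.934868·(cosh(1.518356) − 1) = 34.706658
T_max/T_min = cosh(S/(2a)) = 2.391893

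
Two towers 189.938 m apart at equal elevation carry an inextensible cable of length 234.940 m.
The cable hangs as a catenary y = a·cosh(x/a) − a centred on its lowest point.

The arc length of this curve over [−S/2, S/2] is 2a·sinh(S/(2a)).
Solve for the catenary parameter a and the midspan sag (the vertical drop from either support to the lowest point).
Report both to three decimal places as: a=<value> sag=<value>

a=82.341 sag=61.114

seed: a₀ = √(S³/(24(L−S))) = √(189.938³/(24·45.002)) = 79.651922
iter 1: u=1.192300  f(a)=+3.309e+00  f'(a)=-1.299e+00  a ← 79.651922 − (+3.309e+00/-1.299e+00) = 82.199417
iter 2: u=1.155349  f(a)=+1.654e-01  f'(a)=-1.172e+00  a ← 82.199417 − (+1.654e-01/-1.172e+00) = 82.340523
iter 3: u=1.153369  f(a)=+4.612e-04  f'(a)=-1.166e+00  a ← 82.340523 − (+4.612e-04/-1.166e+00) = 82.340919
iter 4: u=1.153363  f(a)=+3.609e-09  f'(a)=-1.166e+00  a ← 82.340919 − (+3.609e-09/-1.166e+00) = 82.340919
iter 5: u=1.153363  f(a)=+2.842e-14  f'(a)=-1.166e+00  a ← 82.340919 − (+2.842e-14/-1.166e+00) = 82.340919
converged: |Δa| < 1e-12 after 5 iterations
sag = a·(cosh(S/(2a)) − 1) = 82.340919·(cosh(1.153363) − 1) = 61.113701
T_max/T_min = cosh(S/(2a)) = 1.742203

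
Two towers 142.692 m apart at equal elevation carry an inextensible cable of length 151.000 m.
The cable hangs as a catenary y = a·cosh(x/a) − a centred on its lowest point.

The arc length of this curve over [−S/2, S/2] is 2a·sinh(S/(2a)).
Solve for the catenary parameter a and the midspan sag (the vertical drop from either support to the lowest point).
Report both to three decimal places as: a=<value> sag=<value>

seed: a₀ = √(S³/(24(L−S))) = √(142.692³/(24·8.308)) = 120.710646
iter 1: u=0.591050  f(a)=+1.463e-01  f'(a)=-1.425e-01  a ← 120.710646 − (+1.463e-01/-1.425e-01) = 121.737365
iter 2: u=0.586065  f(a)=+1.888e-03  f'(a)=-1.389e-01  a ← 121.737365 − (+1.888e-03/-1.389e-01) = 121.750961
iter 3: u=0.585999  f(a)=+3.234e-07  f'(a)=-1.388e-01  a ← 121.750961 − (+3.234e-07/-1.388e-01) = 121.750963
iter 4: u=0.585999  f(a)=+2.842e-14  f'(a)=-1.388e-01  a ← 121.750963 − (+2.842e-14/-1.388e-01) = 121.750963
converged: |Δa| < 1e-12 after 4 iterations
sag = a·(cosh(S/(2a)) − 1) = 121.750963·(cosh(0.585999) − 1) = 21.509454
T_max/T_min = cosh(S/(2a)) = 1.176668

a=121.751 sag=21.509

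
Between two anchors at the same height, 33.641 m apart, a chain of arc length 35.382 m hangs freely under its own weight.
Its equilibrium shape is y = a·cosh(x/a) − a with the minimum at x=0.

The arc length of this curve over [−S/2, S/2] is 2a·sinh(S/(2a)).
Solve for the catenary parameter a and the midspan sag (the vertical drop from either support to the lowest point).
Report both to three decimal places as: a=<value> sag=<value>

seed: a₀ = √(S³/(24(L−S))) = √(33.641³/(24·1.741)) = 30.185498
iter 1: u=0.557238  f(a)=+2.723e-02  f'(a)=-1.190e-01  a ← 30.185498 − (+2.723e-02/-1.190e-01) = 30.414377
iter 2: u=0.553044  f(a)=+3.128e-04  f'(a)=-1.163e-01  a ← 30.414377 − (+3.128e-04/-1.163e-01) = 30.417067
iter 3: u=0.552995  f(a)=+4.235e-08  f'(a)=-1.162e-01  a ← 30.417067 − (+4.235e-08/-1.162e-01) = 30.417068
iter 4: u=0.552995  f(a)=-7.105e-15  f'(a)=-1.162e-01  a ← 30.417068 − (-7.105e-15/-1.162e-01) = 30.417068
converged: |Δa| < 1e-12 after 4 iterations
sag = a·(cosh(S/(2a)) − 1) = 30.417068·(cosh(0.552995) − 1) = 4.770565
T_max/T_min = cosh(S/(2a)) = 1.156838

a=30.417 sag=4.771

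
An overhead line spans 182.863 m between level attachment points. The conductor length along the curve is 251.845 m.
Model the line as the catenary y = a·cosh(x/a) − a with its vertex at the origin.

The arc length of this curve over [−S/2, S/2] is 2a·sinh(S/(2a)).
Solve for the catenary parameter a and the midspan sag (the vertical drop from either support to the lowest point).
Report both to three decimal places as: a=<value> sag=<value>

seed: a₀ = √(S³/(24(L−S))) = √(182.863³/(24·68.982)) = 60.773640
iter 1: u=1.504460  f(a)=+8.241e+00  f'(a)=-2.827e+00  a ← 60.773640 − (+8.241e+00/-2.827e+00) = 63.688429
iter 2: u=1.435606  f(a)=+6.300e-01  f'(a)=-2.410e+00  a ← 63.688429 − (+6.300e-01/-2.410e+00) = 63.949813
iter 3: u=1.429738  f(a)=+4.355e-03  f'(a)=-2.377e+00  a ← 63.949813 − (+4.355e-03/-2.377e+00) = 63.951645
iter 4: u=1.429697  f(a)=+2.113e-07  f'(a)=-2.377e+00  a ← 63.951645 − (+2.113e-07/-2.377e+00) = 63.951645
iter 5: u=1.429697  f(a)=-8.527e-14  f'(a)=-2.377e+00  a ← 63.951645 − (-8.527e-14/-2.377e+00) = 63.951645
converged: |Δa| < 1e-12 after 5 iterations
sag = a·(cosh(S/(2a)) − 1) = 63.951645·(cosh(1.429697) − 1) = 77.279686
T_max/T_min = cosh(S/(2a)) = 2.208408

a=63.952 sag=77.280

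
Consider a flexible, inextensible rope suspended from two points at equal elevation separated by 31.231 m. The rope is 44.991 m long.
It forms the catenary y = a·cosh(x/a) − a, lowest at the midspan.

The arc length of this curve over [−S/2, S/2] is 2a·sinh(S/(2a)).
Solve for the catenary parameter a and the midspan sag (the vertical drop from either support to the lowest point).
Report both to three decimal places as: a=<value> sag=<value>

a=10.184 sag=14.509

seed: a₀ = √(S³/(24(L−S))) = √(31.231³/(24·13.760)) = 9.604262
iter 1: u=1.625893  f(a)=+1.938e+00  f'(a)=-3.698e+00  a ← 9.604262 − (+1.938e+00/-3.698e+00) = 10.128202
iter 2: u=1.541784  f(a)=+1.698e-01  f'(a)=-3.076e+00  a ← 10.128202 − (+1.698e-01/-3.076e+00) = 10.183425
iter 3: u=1.533423  f(a)=+1.582e-03  f'(a)=-3.019e+00  a ← 10.183425 − (+1.582e-03/-3.019e+00) = 10.183949
iter 4: u=1.533344  f(a)=+1.401e-07  f'(a)=-3.018e+00  a ← 10.183949 − (+1.401e-07/-3.018e+00) = 10.183949
iter 5: u=1.533344  f(a)=-7.105e-15  f'(a)=-3.018e+00  a ← 10.183949 − (-7.105e-15/-3.018e+00) = 10.183949
converged: |Δa| < 1e-12 after 5 iterations
sag = a·(cosh(S/(2a)) − 1) = 10.183949·(cosh(1.533344) − 1) = 14.509377
T_max/T_min = cosh(S/(2a)) = 2.424730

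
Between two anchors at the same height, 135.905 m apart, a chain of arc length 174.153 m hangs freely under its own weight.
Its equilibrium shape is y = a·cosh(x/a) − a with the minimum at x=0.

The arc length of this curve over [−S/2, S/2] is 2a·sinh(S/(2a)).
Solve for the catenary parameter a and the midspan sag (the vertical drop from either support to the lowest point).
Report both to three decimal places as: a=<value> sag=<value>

a=54.371 sag=48.286

seed: a₀ = √(S³/(24(L−S))) = √(135.905³/(24·38.248)) = 52.292953
iter 1: u=1.299458  f(a)=+3.362e+00  f'(a)=-1.725e+00  a ← 52.292953 − (+3.362e+00/-1.725e+00) = 54.241797
iter 2: u=1.252770  f(a)=+1.971e-01  f'(a)=-1.528e+00  a ← 54.241797 − (+1.971e-01/-1.528e+00) = 54.370755
iter 3: u=1.249799  f(a)=+7.706e-04  f'(a)=-1.516e+00  a ← 54.370755 − (+7.706e-04/-1.516e+00) = 54.371263
iter 4: u=1.249787  f(a)=+1.188e-08  f'(a)=-1.516e+00  a ← 54.371263 − (+1.188e-08/-1.516e+00) = 54.371263
iter 5: u=1.249787  f(a)=-2.842e-14  f'(a)=-1.516e+00  a ← 54.371263 − (-2.842e-14/-1.516e+00) = 54.371263
converged: |Δa| < 1e-12 after 5 iterations
sag = a·(cosh(S/(2a)) − 1) = 54.371263·(cosh(1.249787) − 1) = 48.286182
T_max/T_min = cosh(S/(2a)) = 1.888083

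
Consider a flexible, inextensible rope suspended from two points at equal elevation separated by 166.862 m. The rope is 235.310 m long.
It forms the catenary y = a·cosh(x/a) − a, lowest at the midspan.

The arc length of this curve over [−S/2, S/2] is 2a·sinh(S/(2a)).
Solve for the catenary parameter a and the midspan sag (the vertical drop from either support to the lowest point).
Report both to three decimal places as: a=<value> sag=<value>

a=56.186 sag=74.197

seed: a₀ = √(S³/(24(L−S))) = √(166.862³/(24·68.448)) = 53.180224
iter 1: u=1.568835  f(a)=+8.934e+00  f'(a)=-3.266e+00  a ← 53.180224 − (+8.934e+00/-3.266e+00) = 55.915699
iter 2: u=1.492085  f(a)=+7.356e-01  f'(a)=-2.748e+00  a ← 55.915699 − (+7.356e-01/-2.748e+00) = 56.183348
iter 3: u=1.484977  f(a)=+5.976e-03  f'(a)=-2.704e+00  a ← 56.183348 − (+5.976e-03/-2.704e+00) = 56.185558
iter 4: u=1.484919  f(a)=+4.014e-07  f'(a)=-2.704e+00  a ← 56.185558 − (+4.014e-07/-2.704e+00) = 56.185558
iter 5: u=1.484919  f(a)=-2.842e-14  f'(a)=-2.704e+00  a ← 56.185558 − (-2.842e-14/-2.704e+00) = 56.185558
converged: |Δa| < 1e-12 after 5 iterations
sag = a·(cosh(S/(2a)) − 1) = 56.185558·(cosh(1.484919) − 1) = 74.196634
T_max/T_min = cosh(S/(2a)) = 2.320564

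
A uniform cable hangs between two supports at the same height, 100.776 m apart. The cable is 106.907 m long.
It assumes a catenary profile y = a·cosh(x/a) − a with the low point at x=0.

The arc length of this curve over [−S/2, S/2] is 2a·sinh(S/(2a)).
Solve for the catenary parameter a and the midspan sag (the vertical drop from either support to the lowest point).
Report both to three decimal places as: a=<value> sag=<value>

seed: a₀ = √(S³/(24(L−S))) = √(100.776³/(24·6.131)) = 83.399682
iter 1: u=0.604175  f(a)=+1.129e-01  f'(a)=-1.525e-01  a ← 83.399682 − (+1.129e-01/-1.525e-01) = 84.140030
iter 2: u=0.598859  f(a)=+1.521e-03  f'(a)=-1.484e-01  a ← 84.140030 − (+1.521e-03/-1.484e-01) = 84.150279
iter 3: u=0.598786  f(a)=+2.844e-07  f'(a)=-1.483e-01  a ← 84.150279 − (+2.844e-07/-1.483e-01) = 84.150281
iter 4: u=0.598786  f(a)=+0.000e+00  f'(a)=-1.483e-01  a ← 84.150281 − (+0.000e+00/-1.483e-01) = 84.150281
converged: |Δa| < 1e-12 after 4 iterations
sag = a·(cosh(S/(2a)) − 1) = 84.150281·(cosh(0.598786) − 1) = 15.541978
T_max/T_min = cosh(S/(2a)) = 1.184693

a=84.150 sag=15.542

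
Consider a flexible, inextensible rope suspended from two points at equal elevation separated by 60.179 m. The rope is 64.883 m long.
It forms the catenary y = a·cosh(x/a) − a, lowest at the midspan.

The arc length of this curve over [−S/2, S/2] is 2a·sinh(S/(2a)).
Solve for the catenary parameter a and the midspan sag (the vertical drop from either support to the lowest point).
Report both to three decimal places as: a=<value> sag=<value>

seed: a₀ = √(S³/(24(L−S))) = √(60.179³/(24·4.704)) = 43.936775
iter 1: u=0.684836  f(a)=+1.115e-01  f'(a)=-2.243e-01  a ← 43.936775 − (+1.115e-01/-2.243e-01) = 44.434010
iter 2: u=0.677173  f(a)=+1.922e-03  f'(a)=-2.167e-01  a ← 44.434010 − (+1.922e-03/-2.167e-01) = 44.442880
iter 3: u=0.677038  f(a)=+5.927e-07  f'(a)=-2.165e-01  a ← 44.442880 − (+5.927e-07/-2.165e-01) = 44.442883
iter 4: u=0.677038  f(a)=+5.684e-14  f'(a)=-2.165e-01  a ← 44.442883 − (+5.684e-14/-2.165e-01) = 44.442883
converged: |Δa| < 1e-12 after 4 iterations
sag = a·(cosh(S/(2a)) − 1) = 44.442883·(cosh(0.677038) − 1) = 10.580937
T_max/T_min = cosh(S/(2a)) = 1.238079

a=44.443 sag=10.581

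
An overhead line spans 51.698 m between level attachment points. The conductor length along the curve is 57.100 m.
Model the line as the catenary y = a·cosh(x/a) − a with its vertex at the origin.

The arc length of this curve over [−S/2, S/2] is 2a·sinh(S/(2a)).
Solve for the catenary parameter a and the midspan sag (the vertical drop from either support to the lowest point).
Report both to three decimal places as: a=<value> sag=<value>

a=33.146 sag=10.601

seed: a₀ = √(S³/(24(L−S))) = √(51.698³/(24·5.402)) = 32.645829
iter 1: u=0.791801  f(a)=+1.719e-01  f'(a)=-3.522e-01  a ← 32.645829 − (+1.719e-01/-3.522e-01) = 33.133922
iter 2: u=0.780137  f(a)=+3.931e-03  f'(a)=-3.362e-01  a ← 33.133922 − (+3.931e-03/-3.362e-01) = 33.145613
iter 3: u=0.779862  f(a)=+2.162e-06  f'(a)=-3.359e-01  a ← 33.145613 − (+2.162e-06/-3.359e-01) = 33.145619
iter 4: u=0.779862  f(a)=+6.537e-13  f'(a)=-3.359e-01  a ← 33.145619 − (+6.537e-13/-3.359e-01) = 33.145619
converged: |Δa| < 1e-12 after 4 iterations
sag = a·(cosh(S/(2a)) − 1) = 33.145619·(cosh(0.779862) − 1) = 10.600633
T_max/T_min = cosh(S/(2a)) = 1.319820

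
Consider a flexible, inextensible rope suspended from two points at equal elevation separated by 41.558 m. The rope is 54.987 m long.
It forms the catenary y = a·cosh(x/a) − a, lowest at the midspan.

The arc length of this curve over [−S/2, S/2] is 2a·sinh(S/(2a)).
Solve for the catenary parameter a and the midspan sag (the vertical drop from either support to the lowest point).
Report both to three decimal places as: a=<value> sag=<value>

seed: a₀ = √(S³/(24(L−S))) = √(41.558³/(24·13.429)) = 14.922944
iter 1: u=1.392420  f(a)=+1.364e+00  f'(a)=-2.174e+00  a ← 14.922944 − (+1.364e+00/-2.174e+00) = 15.550227
iter 2: u=1.336251  f(a)=+9.069e-02  f'(a)=-1.893e+00  a ← 15.550227 − (+9.069e-02/-1.893e+00) = 15.598125
iter 3: u=1.332147  f(a)=+4.644e-04  f'(a)=-1.874e+00  a ← 15.598125 − (+4.644e-04/-1.874e+00) = 15.598373
iter 4: u=1.332126  f(a)=+1.231e-08  f'(a)=-1.874e+00  a ← 15.598373 − (+1.231e-08/-1.874e+00) = 15.598373
iter 5: u=1.332126  f(a)=+7.105e-15  f'(a)=-1.874e+00  a ← 15.598373 − (+7.105e-15/-1.874e+00) = 15.598373
converged: |Δa| < 1e-12 after 5 iterations
sag = a·(cosh(S/(2a)) − 1) = 15.598373·(cosh(1.332126) − 1) = 16.011780
T_max/T_min = cosh(S/(2a)) = 2.026503

a=15.598 sag=16.012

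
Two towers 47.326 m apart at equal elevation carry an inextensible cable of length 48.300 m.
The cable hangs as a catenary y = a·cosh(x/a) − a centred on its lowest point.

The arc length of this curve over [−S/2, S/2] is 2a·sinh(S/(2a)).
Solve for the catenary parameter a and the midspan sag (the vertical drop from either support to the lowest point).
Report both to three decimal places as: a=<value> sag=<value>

seed: a₀ = √(S³/(24(L−S))) = √(47.326³/(24·0.974)) = 67.338680
iter 1: u=0.351403  f(a)=+6.031e-03  f'(a)=-2.929e-02  a ← 67.338680 − (+6.031e-03/-2.929e-02) = 67.544619
iter 2: u=0.350331  f(a)=+2.778e-05  f'(a)=-2.902e-02  a ← 67.544619 − (+2.778e-05/-2.902e-02) = 67.545577
iter 3: u=0.350326  f(a)=+5.954e-10  f'(a)=-2.902e-02  a ← 67.545577 − (+5.954e-10/-2.902e-02) = 67.545577
iter 4: u=0.350326  f(a)=+0.000e+00  f'(a)=-2.902e-02  a ← 67.545577 − (+0.000e+00/-2.902e-02) = 67.545577
converged: |Δa| < 1e-12 after 4 iterations
sag = a·(cosh(S/(2a)) − 1) = 67.545577·(cosh(0.350326) − 1) = 4.187452
T_max/T_min = cosh(S/(2a)) = 1.061994

a=67.546 sag=4.187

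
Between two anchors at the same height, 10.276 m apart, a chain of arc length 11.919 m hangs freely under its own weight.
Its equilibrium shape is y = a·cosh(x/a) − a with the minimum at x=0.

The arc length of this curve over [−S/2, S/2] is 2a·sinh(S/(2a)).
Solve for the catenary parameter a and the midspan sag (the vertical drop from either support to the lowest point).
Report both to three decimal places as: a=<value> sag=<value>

seed: a₀ = √(S³/(24(L−S))) = √(10.276³/(24·1.643)) = 5.245800
iter 1: u=0.979450  f(a)=+8.063e-02  f'(a)=-6.886e-01  a ← 5.245800 − (+8.063e-02/-6.886e-01) = 5.362898
iter 2: u=0.958064  f(a)=+2.779e-03  f'(a)=-6.419e-01  a ← 5.362898 − (+2.779e-03/-6.419e-01) = 5.367227
iter 3: u=0.957291  f(a)=+3.562e-06  f'(a)=-6.402e-01  a ← 5.367227 − (+3.562e-06/-6.402e-01) = 5.367233
iter 4: u=0.957290  f(a)=+5.867e-12  f'(a)=-6.402e-01  a ← 5.367233 − (+5.867e-12/-6.402e-01) = 5.367233
iter 5: u=0.957290  f(a)=-1.776e-15  f'(a)=-6.402e-01  a ← 5.367233 − (-1.776e-15/-6.402e-01) = 5.367233
converged: |Δa| < 1e-12 after 5 iterations
sag = a·(cosh(S/(2a)) − 1) = 5.367233·(cosh(0.957290) − 1) = 2.652919
T_max/T_min = cosh(S/(2a)) = 1.494281

a=5.367 sag=2.653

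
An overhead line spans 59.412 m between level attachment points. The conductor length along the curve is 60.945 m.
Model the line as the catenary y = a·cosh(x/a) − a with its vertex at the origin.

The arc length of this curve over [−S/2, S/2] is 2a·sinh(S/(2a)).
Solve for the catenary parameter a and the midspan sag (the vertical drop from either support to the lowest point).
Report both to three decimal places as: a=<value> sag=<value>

a=75.788 sag=5.897

seed: a₀ = √(S³/(24(L−S))) = √(59.412³/(24·1.533)) = 75.497846
iter 1: u=0.393468  f(a)=+1.191e-02  f'(a)=-4.124e-02  a ← 75.497846 − (+1.191e-02/-4.124e-02) = 75.786639
iter 2: u=0.391969  f(a)=+6.869e-05  f'(a)=-4.077e-02  a ← 75.786639 − (+6.869e-05/-4.077e-02) = 75.788323
iter 3: u=0.391960  f(a)=+2.314e-09  f'(a)=-4.077e-02  a ← 75.788323 − (+2.314e-09/-4.077e-02) = 75.788324
iter 4: u=0.391960  f(a)=+0.000e+00  f'(a)=-4.077e-02  a ← 75.788324 − (+0.000e+00/-4.077e-02) = 75.788324
converged: |Δa| < 1e-12 after 4 iterations
sag = a·(cosh(S/(2a)) − 1) = 75.788324·(cosh(0.391960) − 1) = 5.896701
T_max/T_min = cosh(S/(2a)) = 1.077805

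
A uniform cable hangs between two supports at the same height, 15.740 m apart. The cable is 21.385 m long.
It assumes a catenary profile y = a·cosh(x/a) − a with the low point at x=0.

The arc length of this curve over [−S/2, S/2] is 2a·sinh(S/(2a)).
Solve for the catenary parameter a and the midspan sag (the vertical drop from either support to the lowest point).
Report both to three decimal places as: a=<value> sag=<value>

seed: a₀ = √(S³/(24(L−S))) = √(15.740³/(24·5.645)) = 5.364997
iter 1: u=1.466916  f(a)=+6.394e-01  f'(a)=-2.593e+00  a ← 5.364997 − (+6.394e-01/-2.593e+00) = 5.611552
iter 2: u=1.402464  f(a)=+4.672e-02  f'(a)=-2.227e+00  a ← 5.611552 − (+4.672e-02/-2.227e+00) = 5.632530
iter 3: u=1.397241  f(a)=+2.929e-04  f'(a)=-2.199e+00  a ← 5.632530 − (+2.929e-04/-2.199e+00) = 5.632664
iter 4: u=1.397208  f(a)=+1.167e-08  f'(a)=-2.199e+00  a ← 5.632664 − (+1.167e-08/-2.199e+00) = 5.632664
iter 5: u=1.397208  f(a)=+3.553e-15  f'(a)=-2.199e+00  a ← 5.632664 − (+3.553e-15/-2.199e+00) = 5.632664
converged: |Δa| < 1e-12 after 5 iterations
sag = a·(cosh(S/(2a)) − 1) = 5.632664·(cosh(1.397208) − 1) = 6.452718
T_max/T_min = cosh(S/(2a)) = 2.145589

a=5.633 sag=6.453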